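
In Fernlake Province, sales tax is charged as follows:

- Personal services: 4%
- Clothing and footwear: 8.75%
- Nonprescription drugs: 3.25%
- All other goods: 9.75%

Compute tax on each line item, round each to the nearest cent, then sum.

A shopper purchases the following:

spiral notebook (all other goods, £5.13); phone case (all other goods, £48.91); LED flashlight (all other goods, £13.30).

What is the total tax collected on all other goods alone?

£6.57

Spiral notebook £5.13: all other goods → 9.75% → £0.50
Phone case £48.91: all other goods → 9.75% → £4.77
LED flashlight £13.30: all other goods → 9.75% → £1.30
Tax on all other goods = £0.50 + £4.77 + £1.30 = £6.57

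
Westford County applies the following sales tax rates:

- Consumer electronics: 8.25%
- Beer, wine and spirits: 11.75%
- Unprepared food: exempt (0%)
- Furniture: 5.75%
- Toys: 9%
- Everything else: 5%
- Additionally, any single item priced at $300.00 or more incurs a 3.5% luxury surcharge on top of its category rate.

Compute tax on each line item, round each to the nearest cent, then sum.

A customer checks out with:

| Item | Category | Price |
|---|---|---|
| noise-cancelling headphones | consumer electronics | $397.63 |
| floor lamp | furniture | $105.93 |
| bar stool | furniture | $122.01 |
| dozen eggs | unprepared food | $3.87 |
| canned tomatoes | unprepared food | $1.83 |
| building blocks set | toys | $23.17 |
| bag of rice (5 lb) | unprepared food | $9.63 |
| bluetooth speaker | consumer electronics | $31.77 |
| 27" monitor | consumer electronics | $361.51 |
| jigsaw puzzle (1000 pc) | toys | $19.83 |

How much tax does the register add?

$108.80

Noise-cancelling headphones $397.63: consumer electronics → 8.25% + 3.5% surcharge = 11.75% → $46.72
Floor lamp $105.93: furniture → 5.75% → $6.09
Bar stool $122.01: furniture → 5.75% → $7.02
Dozen eggs $3.87: unprepared food → 0% → $0.00
Canned tomatoes $1.83: unprepared food → 0% → $0.00
Building blocks set $23.17: toys → 9% → $2.09
Bag of rice (5 lb) $9.63: unprepared food → 0% → $0.00
Bluetooth speaker $31.77: consumer electronics → 8.25% → $2.62
27" monitor $361.51: consumer electronics → 8.25% + 3.5% surcharge = 11.75% → $42.48
Jigsaw puzzle (1000 pc) $19.83: toys → 9% → $1.78
Total tax = $46.72 + $6.09 + $7.02 + $2.09 + $2.62 + $42.48 + $1.78 = $108.80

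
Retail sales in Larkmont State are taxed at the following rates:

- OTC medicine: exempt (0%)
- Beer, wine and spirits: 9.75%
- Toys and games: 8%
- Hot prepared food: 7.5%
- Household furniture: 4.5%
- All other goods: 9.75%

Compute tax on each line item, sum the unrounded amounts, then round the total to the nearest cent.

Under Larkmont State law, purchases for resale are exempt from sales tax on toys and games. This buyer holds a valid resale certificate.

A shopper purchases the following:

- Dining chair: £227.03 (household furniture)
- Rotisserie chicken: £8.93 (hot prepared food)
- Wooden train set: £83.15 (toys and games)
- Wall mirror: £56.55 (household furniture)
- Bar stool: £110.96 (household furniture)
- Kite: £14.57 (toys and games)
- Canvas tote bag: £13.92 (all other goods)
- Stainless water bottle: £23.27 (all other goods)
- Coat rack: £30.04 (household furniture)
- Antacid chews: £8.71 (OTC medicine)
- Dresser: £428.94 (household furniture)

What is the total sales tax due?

Dining chair £227.03: household furniture → 4.5% → £10.21635
Rotisserie chicken £8.93: hot prepared food → 7.5% → £0.66975
Wooden train set £83.15: toys and games, buyer-exempt → 0% → £0.00
Wall mirror £56.55: household furniture → 4.5% → £2.54475
Bar stool £110.96: household furniture → 4.5% → £4.9932
Kite £14.57: toys and games, buyer-exempt → 0% → £0.00
Canvas tote bag £13.92: all other goods → 9.75% → £1.3572
Stainless water bottle £23.27: all other goods → 9.75% → £2.268825
Coat rack £30.04: household furniture → 4.5% → £1.3518
Antacid chews £8.71: OTC medicine → 0% → £0.00
Dresser £428.94: household furniture → 4.5% → £19.3023
Unrounded tax sum = £42.704175 → £42.70

£42.70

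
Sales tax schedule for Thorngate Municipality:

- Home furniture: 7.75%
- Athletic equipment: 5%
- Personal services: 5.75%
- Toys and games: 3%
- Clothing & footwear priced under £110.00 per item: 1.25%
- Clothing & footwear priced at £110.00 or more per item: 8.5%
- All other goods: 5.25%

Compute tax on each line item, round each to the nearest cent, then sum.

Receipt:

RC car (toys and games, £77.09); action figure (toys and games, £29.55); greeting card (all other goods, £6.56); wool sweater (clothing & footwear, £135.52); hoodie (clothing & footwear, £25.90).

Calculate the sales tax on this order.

RC car £77.09: toys and games → 3% → £2.31
Action figure £29.55: toys and games → 3% → £0.89
Greeting card £6.56: all other goods → 5.25% → £0.34
Wool sweater £135.52: clothing & footwear, £110.00 or more → 8.5% → £11.52
Hoodie £25.90: clothing & footwear, under £110.00 → 1.25% → £0.32
Total tax = £2.31 + £0.89 + £0.34 + £11.52 + £0.32 = £15.38

£15.38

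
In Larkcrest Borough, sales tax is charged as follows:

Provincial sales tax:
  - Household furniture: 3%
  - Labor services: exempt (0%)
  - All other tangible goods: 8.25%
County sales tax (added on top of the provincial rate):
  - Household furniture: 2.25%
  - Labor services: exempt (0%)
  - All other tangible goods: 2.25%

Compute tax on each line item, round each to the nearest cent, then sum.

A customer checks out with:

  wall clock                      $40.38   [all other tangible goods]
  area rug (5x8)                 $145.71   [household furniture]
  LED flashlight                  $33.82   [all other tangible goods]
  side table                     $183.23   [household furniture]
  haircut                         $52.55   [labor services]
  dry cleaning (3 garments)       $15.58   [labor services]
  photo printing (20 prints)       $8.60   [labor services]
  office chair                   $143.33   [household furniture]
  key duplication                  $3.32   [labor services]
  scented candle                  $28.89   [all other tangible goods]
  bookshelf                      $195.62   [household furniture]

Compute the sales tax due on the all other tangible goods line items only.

$10.82

Wall clock $40.38: all other tangible goods → 8.25% + 2.25% county = 10.5% → $4.24
LED flashlight $33.82: all other tangible goods → 8.25% + 2.25% county = 10.5% → $3.55
Scented candle $28.89: all other tangible goods → 8.25% + 2.25% county = 10.5% → $3.03
Tax on all other tangible goods = $4.24 + $3.55 + $3.03 = $10.82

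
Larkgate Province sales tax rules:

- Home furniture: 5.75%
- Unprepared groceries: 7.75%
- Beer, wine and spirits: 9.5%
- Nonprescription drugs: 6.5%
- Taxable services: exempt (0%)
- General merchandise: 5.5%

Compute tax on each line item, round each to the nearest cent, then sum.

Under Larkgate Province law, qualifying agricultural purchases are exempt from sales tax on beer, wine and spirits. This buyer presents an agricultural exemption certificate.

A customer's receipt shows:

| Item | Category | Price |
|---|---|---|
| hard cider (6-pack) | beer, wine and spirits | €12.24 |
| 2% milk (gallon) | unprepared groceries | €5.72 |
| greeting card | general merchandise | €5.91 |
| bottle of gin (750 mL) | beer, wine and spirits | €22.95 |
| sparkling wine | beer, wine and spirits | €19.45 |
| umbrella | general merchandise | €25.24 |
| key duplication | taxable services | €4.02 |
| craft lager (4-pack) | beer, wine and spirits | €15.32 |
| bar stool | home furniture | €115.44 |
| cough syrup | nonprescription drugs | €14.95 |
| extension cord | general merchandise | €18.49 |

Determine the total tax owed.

€10.79

Hard cider (6-pack) €12.24: beer, wine and spirits, buyer-exempt → 0% → €0.00
2% milk (gallon) €5.72: unprepared groceries → 7.75% → €0.44
Greeting card €5.91: general merchandise → 5.5% → €0.33
Bottle of gin (750 mL) €22.95: beer, wine and spirits, buyer-exempt → 0% → €0.00
Sparkling wine €19.45: beer, wine and spirits, buyer-exempt → 0% → €0.00
Umbrella €25.24: general merchandise → 5.5% → €1.39
Key duplication €4.02: taxable services → 0% → €0.00
Craft lager (4-pack) €15.32: beer, wine and spirits, buyer-exempt → 0% → €0.00
Bar stool €115.44: home furniture → 5.75% → €6.64
Cough syrup €14.95: nonprescription drugs → 6.5% → €0.97
Extension cord €18.49: general merchandise → 5.5% → €1.02
Total tax = €0.44 + €0.33 + €1.39 + €6.64 + €0.97 + €1.02 = €10.79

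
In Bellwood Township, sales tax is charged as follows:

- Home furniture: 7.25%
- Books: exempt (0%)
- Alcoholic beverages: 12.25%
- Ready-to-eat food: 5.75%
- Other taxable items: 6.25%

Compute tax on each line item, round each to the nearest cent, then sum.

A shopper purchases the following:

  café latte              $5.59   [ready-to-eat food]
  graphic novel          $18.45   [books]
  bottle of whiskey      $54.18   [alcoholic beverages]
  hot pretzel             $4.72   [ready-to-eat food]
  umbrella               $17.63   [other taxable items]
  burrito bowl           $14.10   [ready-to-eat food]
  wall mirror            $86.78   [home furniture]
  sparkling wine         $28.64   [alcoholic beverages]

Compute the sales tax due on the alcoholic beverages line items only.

Bottle of whiskey $54.18: alcoholic beverages → 12.25% → $6.64
Sparkling wine $28.64: alcoholic beverages → 12.25% → $3.51
Tax on alcoholic beverages = $6.64 + $3.51 = $10.15

$10.15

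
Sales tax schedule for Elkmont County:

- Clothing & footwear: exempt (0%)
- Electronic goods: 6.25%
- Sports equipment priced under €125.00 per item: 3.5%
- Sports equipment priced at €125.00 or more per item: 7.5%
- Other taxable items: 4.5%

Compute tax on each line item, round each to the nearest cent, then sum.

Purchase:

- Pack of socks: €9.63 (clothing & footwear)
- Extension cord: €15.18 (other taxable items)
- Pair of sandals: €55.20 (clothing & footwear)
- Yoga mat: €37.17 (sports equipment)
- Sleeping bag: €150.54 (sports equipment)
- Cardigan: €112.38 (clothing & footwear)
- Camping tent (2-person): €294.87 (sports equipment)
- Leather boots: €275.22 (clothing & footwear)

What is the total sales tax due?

Pack of socks €9.63: clothing & footwear → 0% → €0.00
Extension cord €15.18: other taxable items → 4.5% → €0.68
Pair of sandals €55.20: clothing & footwear → 0% → €0.00
Yoga mat €37.17: sports equipment, under €125.00 → 3.5% → €1.30
Sleeping bag €150.54: sports equipment, €125.00 or more → 7.5% → €11.29
Cardigan €112.38: clothing & footwear → 0% → €0.00
Camping tent (2-person) €294.87: sports equipment, €125.00 or more → 7.5% → €22.12
Leather boots €275.22: clothing & footwear → 0% → €0.00
Total tax = €0.68 + €1.30 + €11.29 + €22.12 = €35.39

€35.39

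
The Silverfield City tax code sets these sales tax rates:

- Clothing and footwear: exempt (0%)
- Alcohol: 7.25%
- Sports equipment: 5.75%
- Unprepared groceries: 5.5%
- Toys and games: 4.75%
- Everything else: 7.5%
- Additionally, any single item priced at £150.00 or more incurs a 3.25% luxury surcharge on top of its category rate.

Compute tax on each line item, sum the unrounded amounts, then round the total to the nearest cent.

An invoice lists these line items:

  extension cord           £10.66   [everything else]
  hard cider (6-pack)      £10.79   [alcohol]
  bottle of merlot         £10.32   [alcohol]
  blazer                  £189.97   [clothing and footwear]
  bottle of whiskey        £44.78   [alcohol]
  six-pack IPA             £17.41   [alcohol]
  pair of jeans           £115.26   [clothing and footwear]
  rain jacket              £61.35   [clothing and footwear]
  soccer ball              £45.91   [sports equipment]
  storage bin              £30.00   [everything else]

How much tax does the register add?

Extension cord £10.66: everything else → 7.5% → £0.7995
Hard cider (6-pack) £10.79: alcohol → 7.25% → £0.782275
Bottle of merlot £10.32: alcohol → 7.25% → £0.7482
Blazer £189.97: clothing and footwear → 0% + 3.25% surcharge = 3.25% → £6.174025
Bottle of whiskey £44.78: alcohol → 7.25% → £3.24655
Six-pack IPA £17.41: alcohol → 7.25% → £1.262225
Pair of jeans £115.26: clothing and footwear → 0% → £0.00
Rain jacket £61.35: clothing and footwear → 0% → £0.00
Soccer ball £45.91: sports equipment → 5.75% → £2.639825
Storage bin £30.00: everything else → 7.5% → £2.25
Unrounded tax sum = £17.9026 → £17.90

£17.90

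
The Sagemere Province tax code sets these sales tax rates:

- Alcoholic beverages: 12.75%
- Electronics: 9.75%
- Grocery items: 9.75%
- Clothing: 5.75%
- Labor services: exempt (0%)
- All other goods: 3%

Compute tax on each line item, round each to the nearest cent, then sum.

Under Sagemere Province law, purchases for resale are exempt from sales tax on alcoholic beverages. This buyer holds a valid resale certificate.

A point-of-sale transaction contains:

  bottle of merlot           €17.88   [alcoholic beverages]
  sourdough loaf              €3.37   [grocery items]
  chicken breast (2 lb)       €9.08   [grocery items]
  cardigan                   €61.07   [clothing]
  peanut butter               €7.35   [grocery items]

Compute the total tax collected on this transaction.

€5.45

Bottle of merlot €17.88: alcoholic beverages, buyer-exempt → 0% → €0.00
Sourdough loaf €3.37: grocery items → 9.75% → €0.33
Chicken breast (2 lb) €9.08: grocery items → 9.75% → €0.89
Cardigan €61.07: clothing → 5.75% → €3.51
Peanut butter €7.35: grocery items → 9.75% → €0.72
Total tax = €0.33 + €0.89 + €3.51 + €0.72 = €5.45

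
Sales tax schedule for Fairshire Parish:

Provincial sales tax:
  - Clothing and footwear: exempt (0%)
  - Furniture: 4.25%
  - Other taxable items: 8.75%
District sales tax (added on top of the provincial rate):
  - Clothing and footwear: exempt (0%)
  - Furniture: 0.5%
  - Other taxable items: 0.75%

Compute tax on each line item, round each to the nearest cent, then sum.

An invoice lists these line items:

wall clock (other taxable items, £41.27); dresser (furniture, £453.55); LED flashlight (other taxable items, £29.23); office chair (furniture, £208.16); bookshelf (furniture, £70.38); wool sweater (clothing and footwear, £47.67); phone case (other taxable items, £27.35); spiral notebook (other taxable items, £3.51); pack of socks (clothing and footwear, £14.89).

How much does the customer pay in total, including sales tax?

£940.41

Wall clock £41.27: other taxable items → 8.75% + 0.75% district = 9.5% → £3.92
Dresser £453.55: furniture → 4.25% + 0.5% district = 4.75% → £21.54
LED flashlight £29.23: other taxable items → 8.75% + 0.75% district = 9.5% → £2.78
Office chair £208.16: furniture → 4.25% + 0.5% district = 4.75% → £9.89
Bookshelf £70.38: furniture → 4.25% + 0.5% district = 4.75% → £3.34
Wool sweater £47.67: clothing and footwear → 0% + 0% district = 0% → £0.00
Phone case £27.35: other taxable items → 8.75% + 0.75% district = 9.5% → £2.60
Spiral notebook £3.51: other taxable items → 8.75% + 0.75% district = 9.5% → £0.33
Pack of socks £14.89: clothing and footwear → 0% + 0% district = 0% → £0.00
Subtotal = £896.01; tax = £44.40; total due = £940.41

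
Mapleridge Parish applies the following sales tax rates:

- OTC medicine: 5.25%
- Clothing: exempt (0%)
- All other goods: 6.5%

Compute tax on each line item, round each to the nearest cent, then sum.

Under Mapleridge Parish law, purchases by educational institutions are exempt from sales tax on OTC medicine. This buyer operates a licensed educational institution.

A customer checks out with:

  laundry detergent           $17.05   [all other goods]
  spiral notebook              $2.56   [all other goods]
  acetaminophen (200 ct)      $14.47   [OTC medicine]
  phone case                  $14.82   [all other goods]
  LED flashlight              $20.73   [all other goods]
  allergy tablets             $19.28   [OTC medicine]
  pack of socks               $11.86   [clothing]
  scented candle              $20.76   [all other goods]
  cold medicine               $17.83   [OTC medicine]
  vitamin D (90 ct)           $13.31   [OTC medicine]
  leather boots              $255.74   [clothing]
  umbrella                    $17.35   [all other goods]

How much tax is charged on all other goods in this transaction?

$6.07

Laundry detergent $17.05: all other goods → 6.5% → $1.11
Spiral notebook $2.56: all other goods → 6.5% → $0.17
Phone case $14.82: all other goods → 6.5% → $0.96
LED flashlight $20.73: all other goods → 6.5% → $1.35
Scented candle $20.76: all other goods → 6.5% → $1.35
Umbrella $17.35: all other goods → 6.5% → $1.13
Tax on all other goods = $1.11 + $0.17 + $0.96 + $1.35 + $1.35 + $1.13 = $6.07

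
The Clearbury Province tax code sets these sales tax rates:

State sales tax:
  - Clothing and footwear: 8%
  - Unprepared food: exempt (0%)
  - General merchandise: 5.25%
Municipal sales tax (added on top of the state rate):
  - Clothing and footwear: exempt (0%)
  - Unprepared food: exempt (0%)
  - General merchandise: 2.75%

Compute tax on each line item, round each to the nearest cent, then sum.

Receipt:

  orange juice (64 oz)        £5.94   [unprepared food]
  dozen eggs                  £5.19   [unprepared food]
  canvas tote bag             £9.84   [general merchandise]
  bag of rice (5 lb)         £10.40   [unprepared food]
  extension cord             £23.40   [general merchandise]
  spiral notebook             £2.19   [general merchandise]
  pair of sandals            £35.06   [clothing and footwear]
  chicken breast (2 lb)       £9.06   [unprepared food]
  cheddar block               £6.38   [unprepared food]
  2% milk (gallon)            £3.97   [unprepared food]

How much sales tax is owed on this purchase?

Orange juice (64 oz) £5.94: unprepared food → 0% + 0% municipal = 0% → £0.00
Dozen eggs £5.19: unprepared food → 0% + 0% municipal = 0% → £0.00
Canvas tote bag £9.84: general merchandise → 5.25% + 2.75% municipal = 8% → £0.79
Bag of rice (5 lb) £10.40: unprepared food → 0% + 0% municipal = 0% → £0.00
Extension cord £23.40: general merchandise → 5.25% + 2.75% municipal = 8% → £1.87
Spiral notebook £2.19: general merchandise → 5.25% + 2.75% municipal = 8% → £0.18
Pair of sandals £35.06: clothing and footwear → 8% + 0% municipal = 8% → £2.80
Chicken breast (2 lb) £9.06: unprepared food → 0% + 0% municipal = 0% → £0.00
Cheddar block £6.38: unprepared food → 0% + 0% municipal = 0% → £0.00
2% milk (gallon) £3.97: unprepared food → 0% + 0% municipal = 0% → £0.00
Total tax = £0.79 + £1.87 + £0.18 + £2.80 = £5.64

£5.64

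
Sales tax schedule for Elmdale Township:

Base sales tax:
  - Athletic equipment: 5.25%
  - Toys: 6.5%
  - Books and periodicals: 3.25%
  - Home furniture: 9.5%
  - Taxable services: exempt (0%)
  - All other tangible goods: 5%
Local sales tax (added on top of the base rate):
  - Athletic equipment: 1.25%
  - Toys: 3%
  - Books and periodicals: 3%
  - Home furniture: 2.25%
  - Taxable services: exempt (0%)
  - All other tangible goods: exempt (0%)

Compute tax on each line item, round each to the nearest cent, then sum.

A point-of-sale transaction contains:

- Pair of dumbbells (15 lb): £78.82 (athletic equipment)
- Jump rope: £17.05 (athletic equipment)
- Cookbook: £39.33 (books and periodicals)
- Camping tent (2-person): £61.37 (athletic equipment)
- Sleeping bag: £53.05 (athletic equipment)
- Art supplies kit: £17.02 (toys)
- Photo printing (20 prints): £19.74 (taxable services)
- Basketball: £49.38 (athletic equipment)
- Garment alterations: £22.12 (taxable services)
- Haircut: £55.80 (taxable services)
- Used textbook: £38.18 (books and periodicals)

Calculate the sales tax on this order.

£23.35

Pair of dumbbells (15 lb) £78.82: athletic equipment → 5.25% + 1.25% local = 6.5% → £5.12
Jump rope £17.05: athletic equipment → 5.25% + 1.25% local = 6.5% → £1.11
Cookbook £39.33: books and periodicals → 3.25% + 3% local = 6.25% → £2.46
Camping tent (2-person) £61.37: athletic equipment → 5.25% + 1.25% local = 6.5% → £3.99
Sleeping bag £53.05: athletic equipment → 5.25% + 1.25% local = 6.5% → £3.45
Art supplies kit £17.02: toys → 6.5% + 3% local = 9.5% → £1.62
Photo printing (20 prints) £19.74: taxable services → 0% + 0% local = 0% → £0.00
Basketball £49.38: athletic equipment → 5.25% + 1.25% local = 6.5% → £3.21
Garment alterations £22.12: taxable services → 0% + 0% local = 0% → £0.00
Haircut £55.80: taxable services → 0% + 0% local = 0% → £0.00
Used textbook £38.18: books and periodicals → 3.25% + 3% local = 6.25% → £2.39
Total tax = £5.12 + £1.11 + £2.46 + £3.99 + £3.45 + £1.62 + £3.21 + £2.39 = £23.35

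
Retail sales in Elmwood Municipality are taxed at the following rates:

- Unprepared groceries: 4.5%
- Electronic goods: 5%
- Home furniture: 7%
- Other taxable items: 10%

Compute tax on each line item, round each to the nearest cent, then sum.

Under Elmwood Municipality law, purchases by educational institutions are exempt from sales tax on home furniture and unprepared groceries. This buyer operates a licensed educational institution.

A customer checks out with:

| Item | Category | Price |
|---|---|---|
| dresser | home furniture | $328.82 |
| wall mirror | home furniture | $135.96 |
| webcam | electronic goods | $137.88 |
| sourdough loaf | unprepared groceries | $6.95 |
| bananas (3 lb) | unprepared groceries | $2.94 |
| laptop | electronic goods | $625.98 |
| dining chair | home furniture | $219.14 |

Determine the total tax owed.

$38.19

Dresser $328.82: home furniture, buyer-exempt → 0% → $0.00
Wall mirror $135.96: home furniture, buyer-exempt → 0% → $0.00
Webcam $137.88: electronic goods → 5% → $6.89
Sourdough loaf $6.95: unprepared groceries, buyer-exempt → 0% → $0.00
Bananas (3 lb) $2.94: unprepared groceries, buyer-exempt → 0% → $0.00
Laptop $625.98: electronic goods → 5% → $31.30
Dining chair $219.14: home furniture, buyer-exempt → 0% → $0.00
Total tax = $6.89 + $31.30 = $38.19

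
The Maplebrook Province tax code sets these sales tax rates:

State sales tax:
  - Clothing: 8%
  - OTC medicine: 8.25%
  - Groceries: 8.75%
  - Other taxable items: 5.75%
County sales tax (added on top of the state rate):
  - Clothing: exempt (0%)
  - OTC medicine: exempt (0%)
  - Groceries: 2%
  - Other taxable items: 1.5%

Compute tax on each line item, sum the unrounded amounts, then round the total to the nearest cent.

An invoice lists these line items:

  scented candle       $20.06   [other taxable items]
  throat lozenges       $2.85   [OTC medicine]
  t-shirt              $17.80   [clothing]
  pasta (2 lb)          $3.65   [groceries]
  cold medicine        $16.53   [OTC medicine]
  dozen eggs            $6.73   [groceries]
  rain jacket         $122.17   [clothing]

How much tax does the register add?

Scented candle $20.06: other taxable items → 5.75% + 1.5% county = 7.25% → $1.45435
Throat lozenges $2.85: OTC medicine → 8.25% + 0% county = 8.25% → $0.235125
T-shirt $17.80: clothing → 8% + 0% county = 8% → $1.424
Pasta (2 lb) $3.65: groceries → 8.75% + 2% county = 10.75% → $0.392375
Cold medicine $16.53: OTC medicine → 8.25% + 0% county = 8.25% → $1.363725
Dozen eggs $6.73: groceries → 8.75% + 2% county = 10.75% → $0.723475
Rain jacket $122.17: clothing → 8% + 0% county = 8% → $9.7736
Unrounded tax sum = $15.36665 → $15.37

$15.37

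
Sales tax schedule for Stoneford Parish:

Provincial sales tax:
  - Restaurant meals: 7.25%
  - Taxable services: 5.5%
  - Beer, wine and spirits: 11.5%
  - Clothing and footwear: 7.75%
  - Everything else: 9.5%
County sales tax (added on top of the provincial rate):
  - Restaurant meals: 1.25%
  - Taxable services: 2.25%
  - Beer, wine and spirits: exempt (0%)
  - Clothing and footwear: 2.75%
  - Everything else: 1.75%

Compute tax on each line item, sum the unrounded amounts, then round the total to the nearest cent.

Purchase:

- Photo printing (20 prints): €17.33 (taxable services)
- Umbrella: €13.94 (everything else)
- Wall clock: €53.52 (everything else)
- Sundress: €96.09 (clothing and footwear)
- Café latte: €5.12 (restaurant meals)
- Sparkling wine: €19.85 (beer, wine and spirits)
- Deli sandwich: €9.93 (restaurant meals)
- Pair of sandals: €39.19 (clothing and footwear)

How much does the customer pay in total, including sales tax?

€281.67

Photo printing (20 prints) €17.33: taxable services → 5.5% + 2.25% county = 7.75% → €1.343075
Umbrella €13.94: everything else → 9.5% + 1.75% county = 11.25% → €1.56825
Wall clock €53.52: everything else → 9.5% + 1.75% county = 11.25% → €6.021
Sundress €96.09: clothing and footwear → 7.75% + 2.75% county = 10.5% → €10.08945
Café latte €5.12: restaurant meals → 7.25% + 1.25% county = 8.5% → €0.4352
Sparkling wine €19.85: beer, wine and spirits → 11.5% + 0% county = 11.5% → €2.28275
Deli sandwich €9.93: restaurant meals → 7.25% + 1.25% county = 8.5% → €0.84405
Pair of sandals €39.19: clothing and footwear → 7.75% + 2.75% county = 10.5% → €4.11495
Subtotal = €254.97; unrounded tax = €26.698725 → €26.70; total due = €281.67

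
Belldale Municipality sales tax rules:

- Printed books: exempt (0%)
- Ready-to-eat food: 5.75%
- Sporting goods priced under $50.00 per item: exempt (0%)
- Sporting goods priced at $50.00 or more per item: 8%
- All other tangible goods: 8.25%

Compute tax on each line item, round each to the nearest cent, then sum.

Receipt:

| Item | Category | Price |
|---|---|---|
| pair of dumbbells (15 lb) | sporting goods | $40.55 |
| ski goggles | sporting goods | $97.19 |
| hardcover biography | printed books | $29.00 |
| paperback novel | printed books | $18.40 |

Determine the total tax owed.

$7.78

Pair of dumbbells (15 lb) $40.55: sporting goods, under $50.00 → 0% → $0.00
Ski goggles $97.19: sporting goods, $50.00 or more → 8% → $7.78
Hardcover biography $29.00: printed books → 0% → $0.00
Paperback novel $18.40: printed books → 0% → $0.00
Total tax = $7.78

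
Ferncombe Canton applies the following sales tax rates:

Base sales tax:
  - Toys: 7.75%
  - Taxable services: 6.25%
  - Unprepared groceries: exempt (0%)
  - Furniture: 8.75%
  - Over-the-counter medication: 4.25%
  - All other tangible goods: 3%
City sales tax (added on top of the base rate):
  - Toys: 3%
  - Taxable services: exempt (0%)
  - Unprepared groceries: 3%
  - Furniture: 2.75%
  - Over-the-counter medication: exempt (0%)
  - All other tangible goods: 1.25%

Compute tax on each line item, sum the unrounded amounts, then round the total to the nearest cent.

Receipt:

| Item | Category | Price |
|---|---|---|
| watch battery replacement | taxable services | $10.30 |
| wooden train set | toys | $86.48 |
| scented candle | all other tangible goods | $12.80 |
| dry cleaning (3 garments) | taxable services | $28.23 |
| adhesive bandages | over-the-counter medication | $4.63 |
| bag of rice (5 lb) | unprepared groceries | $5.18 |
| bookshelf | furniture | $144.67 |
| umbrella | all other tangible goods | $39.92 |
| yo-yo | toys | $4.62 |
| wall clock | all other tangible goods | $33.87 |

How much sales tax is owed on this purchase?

$32.87

Watch battery replacement $10.30: taxable services → 6.25% + 0% city = 6.25% → $0.64375
Wooden train set $86.48: toys → 7.75% + 3% city = 10.75% → $9.2966
Scented candle $12.80: all other tangible goods → 3% + 1.25% city = 4.25% → $0.544
Dry cleaning (3 garments) $28.23: taxable services → 6.25% + 0% city = 6.25% → $1.764375
Adhesive bandages $4.63: over-the-counter medication → 4.25% + 0% city = 4.25% → $0.196775
Bag of rice (5 lb) $5.18: unprepared groceries → 0% + 3% city = 3% → $0.1554
Bookshelf $144.67: furniture → 8.75% + 2.75% city = 11.5% → $16.63705
Umbrella $39.92: all other tangible goods → 3% + 1.25% city = 4.25% → $1.6966
Yo-yo $4.62: toys → 7.75% + 3% city = 10.75% → $0.49665
Wall clock $33.87: all other tangible goods → 3% + 1.25% city = 4.25% → $1.439475
Unrounded tax sum = $32.870675 → $32.87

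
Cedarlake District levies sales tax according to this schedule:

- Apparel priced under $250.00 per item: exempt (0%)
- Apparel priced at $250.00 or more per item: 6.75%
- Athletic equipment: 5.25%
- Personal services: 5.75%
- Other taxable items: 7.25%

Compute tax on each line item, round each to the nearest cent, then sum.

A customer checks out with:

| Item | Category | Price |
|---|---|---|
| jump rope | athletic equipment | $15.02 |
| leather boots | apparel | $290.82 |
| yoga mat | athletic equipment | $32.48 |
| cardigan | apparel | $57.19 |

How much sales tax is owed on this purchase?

$22.13

Jump rope $15.02: athletic equipment → 5.25% → $0.79
Leather boots $290.82: apparel, $250.00 or more → 6.75% → $19.63
Yoga mat $32.48: athletic equipment → 5.25% → $1.71
Cardigan $57.19: apparel, under $250.00 → 0% → $0.00
Total tax = $0.79 + $19.63 + $1.71 = $22.13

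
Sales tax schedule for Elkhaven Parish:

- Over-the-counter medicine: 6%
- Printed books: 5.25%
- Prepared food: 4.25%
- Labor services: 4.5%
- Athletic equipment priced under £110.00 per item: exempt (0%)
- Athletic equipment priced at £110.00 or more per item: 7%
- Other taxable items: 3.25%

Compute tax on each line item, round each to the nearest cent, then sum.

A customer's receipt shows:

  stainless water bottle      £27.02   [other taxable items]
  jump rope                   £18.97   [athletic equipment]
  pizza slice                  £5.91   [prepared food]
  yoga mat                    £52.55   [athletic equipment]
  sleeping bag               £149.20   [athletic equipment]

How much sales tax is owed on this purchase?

Stainless water bottle £27.02: other taxable items → 3.25% → £0.88
Jump rope £18.97: athletic equipment, under £110.00 → 0% → £0.00
Pizza slice £5.91: prepared food → 4.25% → £0.25
Yoga mat £52.55: athletic equipment, under £110.00 → 0% → £0.00
Sleeping bag £149.20: athletic equipment, £110.00 or more → 7% → £10.44
Total tax = £0.88 + £0.25 + £10.44 = £11.57

£11.57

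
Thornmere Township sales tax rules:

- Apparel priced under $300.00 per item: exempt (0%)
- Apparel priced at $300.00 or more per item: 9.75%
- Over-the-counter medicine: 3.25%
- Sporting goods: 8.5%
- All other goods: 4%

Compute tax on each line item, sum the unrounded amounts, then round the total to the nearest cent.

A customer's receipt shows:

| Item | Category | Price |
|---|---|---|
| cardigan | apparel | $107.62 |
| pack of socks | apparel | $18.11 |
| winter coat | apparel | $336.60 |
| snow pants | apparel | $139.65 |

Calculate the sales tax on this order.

Cardigan $107.62: apparel, under $300.00 → 0% → $0.00
Pack of socks $18.11: apparel, under $300.00 → 0% → $0.00
Winter coat $336.60: apparel, $300.00 or more → 9.75% → $32.8185
Snow pants $139.65: apparel, under $300.00 → 0% → $0.00
Unrounded tax sum = $32.8185 → $32.82

$32.82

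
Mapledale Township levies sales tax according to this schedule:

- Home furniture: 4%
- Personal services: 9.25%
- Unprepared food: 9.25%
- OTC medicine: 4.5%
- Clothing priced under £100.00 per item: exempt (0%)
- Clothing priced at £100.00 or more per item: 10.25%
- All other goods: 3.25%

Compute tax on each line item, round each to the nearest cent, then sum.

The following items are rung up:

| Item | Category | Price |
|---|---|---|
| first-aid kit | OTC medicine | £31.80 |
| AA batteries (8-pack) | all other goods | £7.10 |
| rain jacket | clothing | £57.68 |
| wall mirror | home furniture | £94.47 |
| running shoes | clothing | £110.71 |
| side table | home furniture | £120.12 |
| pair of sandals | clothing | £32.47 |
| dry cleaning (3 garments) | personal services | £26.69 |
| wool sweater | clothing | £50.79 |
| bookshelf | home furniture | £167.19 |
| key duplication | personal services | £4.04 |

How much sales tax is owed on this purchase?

First-aid kit £31.80: OTC medicine → 4.5% → £1.43
AA batteries (8-pack) £7.10: all other goods → 3.25% → £0.23
Rain jacket £57.68: clothing, under £100.00 → 0% → £0.00
Wall mirror £94.47: home furniture → 4% → £3.78
Running shoes £110.71: clothing, £100.00 or more → 10.25% → £11.35
Side table £120.12: home furniture → 4% → £4.80
Pair of sandals £32.47: clothing, under £100.00 → 0% → £0.00
Dry cleaning (3 garments) £26.69: personal services → 9.25% → £2.47
Wool sweater £50.79: clothing, under £100.00 → 0% → £0.00
Bookshelf £167.19: home furniture → 4% → £6.69
Key duplication £4.04: personal services → 9.25% → £0.37
Total tax = £1.43 + £0.23 + £3.78 + £11.35 + £4.80 + £2.47 + £6.69 + £0.37 = £31.12

£31.12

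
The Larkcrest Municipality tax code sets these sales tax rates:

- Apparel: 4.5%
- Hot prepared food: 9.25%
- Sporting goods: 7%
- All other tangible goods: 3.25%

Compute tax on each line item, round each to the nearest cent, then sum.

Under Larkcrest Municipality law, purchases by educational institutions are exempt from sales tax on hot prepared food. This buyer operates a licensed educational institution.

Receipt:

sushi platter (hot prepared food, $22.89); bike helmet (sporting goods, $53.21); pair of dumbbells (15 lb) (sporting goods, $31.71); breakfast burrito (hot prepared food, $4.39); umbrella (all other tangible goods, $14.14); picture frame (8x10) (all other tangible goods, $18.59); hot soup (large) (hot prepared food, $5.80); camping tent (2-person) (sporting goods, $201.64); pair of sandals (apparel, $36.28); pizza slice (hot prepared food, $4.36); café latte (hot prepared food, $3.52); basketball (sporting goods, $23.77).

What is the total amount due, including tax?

Sushi platter $22.89: hot prepared food, buyer-exempt → 0% → $0.00
Bike helmet $53.21: sporting goods → 7% → $3.72
Pair of dumbbells (15 lb) $31.71: sporting goods → 7% → $2.22
Breakfast burrito $4.39: hot prepared food, buyer-exempt → 0% → $0.00
Umbrella $14.14: all other tangible goods → 3.25% → $0.46
Picture frame (8x10) $18.59: all other tangible goods → 3.25% → $0.60
Hot soup (large) $5.80: hot prepared food, buyer-exempt → 0% → $0.00
Camping tent (2-person) $201.64: sporting goods → 7% → $14.11
Pair of sandals $36.28: apparel → 4.5% → $1.63
Pizza slice $4.36: hot prepared food, buyer-exempt → 0% → $0.00
Café latte $3.52: hot prepared food, buyer-exempt → 0% → $0.00
Basketball $23.77: sporting goods → 7% → $1.66
Subtotal = $420.30; tax = $24.40; total due = $444.70

$444.70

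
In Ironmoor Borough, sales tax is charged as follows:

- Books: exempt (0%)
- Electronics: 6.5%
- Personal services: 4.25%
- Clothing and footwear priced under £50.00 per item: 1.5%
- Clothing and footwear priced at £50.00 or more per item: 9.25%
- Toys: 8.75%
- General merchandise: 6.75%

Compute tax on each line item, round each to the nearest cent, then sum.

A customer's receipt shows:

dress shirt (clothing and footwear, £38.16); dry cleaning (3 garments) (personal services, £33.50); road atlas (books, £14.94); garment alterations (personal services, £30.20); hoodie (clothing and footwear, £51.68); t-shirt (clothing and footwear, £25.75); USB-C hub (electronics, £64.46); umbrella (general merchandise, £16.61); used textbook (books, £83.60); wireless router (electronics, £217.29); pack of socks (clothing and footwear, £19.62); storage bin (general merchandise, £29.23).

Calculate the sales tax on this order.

£30.13

Dress shirt £38.16: clothing and footwear, under £50.00 → 1.5% → £0.57
Dry cleaning (3 garments) £33.50: personal services → 4.25% → £1.42
Road atlas £14.94: books → 0% → £0.00
Garment alterations £30.20: personal services → 4.25% → £1.28
Hoodie £51.68: clothing and footwear, £50.00 or more → 9.25% → £4.78
T-shirt £25.75: clothing and footwear, under £50.00 → 1.5% → £0.39
USB-C hub £64.46: electronics → 6.5% → £4.19
Umbrella £16.61: general merchandise → 6.75% → £1.12
Used textbook £83.60: books → 0% → £0.00
Wireless router £217.29: electronics → 6.5% → £14.12
Pack of socks £19.62: clothing and footwear, under £50.00 → 1.5% → £0.29
Storage bin £29.23: general merchandise → 6.75% → £1.97
Total tax = £0.57 + £1.42 + £1.28 + £4.78 + £0.39 + £4.19 + £1.12 + £14.12 + £0.29 + £1.97 = £30.13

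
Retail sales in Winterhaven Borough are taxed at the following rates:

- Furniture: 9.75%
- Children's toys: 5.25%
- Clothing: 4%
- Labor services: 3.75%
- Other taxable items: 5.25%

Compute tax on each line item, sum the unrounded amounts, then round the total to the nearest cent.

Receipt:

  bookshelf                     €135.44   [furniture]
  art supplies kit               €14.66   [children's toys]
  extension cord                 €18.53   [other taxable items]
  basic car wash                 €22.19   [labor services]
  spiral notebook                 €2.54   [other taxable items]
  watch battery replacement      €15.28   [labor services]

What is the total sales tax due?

€16.49

Bookshelf €135.44: furniture → 9.75% → €13.2054
Art supplies kit €14.66: children's toys → 5.25% → €0.76965
Extension cord €18.53: other taxable items → 5.25% → €0.972825
Basic car wash €22.19: labor services → 3.75% → €0.832125
Spiral notebook €2.54: other taxable items → 5.25% → €0.13335
Watch battery replacement €15.28: labor services → 3.75% → €0.573
Unrounded tax sum = €16.48635 → €16.49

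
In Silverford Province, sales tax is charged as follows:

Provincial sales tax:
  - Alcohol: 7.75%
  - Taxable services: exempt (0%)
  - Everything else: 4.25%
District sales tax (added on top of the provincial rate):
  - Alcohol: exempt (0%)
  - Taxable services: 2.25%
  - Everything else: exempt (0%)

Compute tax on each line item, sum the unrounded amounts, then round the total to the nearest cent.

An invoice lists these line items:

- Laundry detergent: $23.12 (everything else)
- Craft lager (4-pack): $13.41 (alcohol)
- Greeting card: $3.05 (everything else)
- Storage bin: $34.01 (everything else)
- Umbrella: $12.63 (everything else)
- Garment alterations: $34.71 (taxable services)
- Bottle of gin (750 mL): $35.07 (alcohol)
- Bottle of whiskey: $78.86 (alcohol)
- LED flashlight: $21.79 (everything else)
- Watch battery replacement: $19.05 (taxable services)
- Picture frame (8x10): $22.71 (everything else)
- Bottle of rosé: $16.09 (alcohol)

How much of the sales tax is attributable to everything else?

Laundry detergent $23.12: everything else → 4.25% + 0% district = 4.25% → $0.9826
Greeting card $3.05: everything else → 4.25% + 0% district = 4.25% → $0.129625
Storage bin $34.01: everything else → 4.25% + 0% district = 4.25% → $1.445425
Umbrella $12.63: everything else → 4.25% + 0% district = 4.25% → $0.536775
LED flashlight $21.79: everything else → 4.25% + 0% district = 4.25% → $0.926075
Picture frame (8x10) $22.71: everything else → 4.25% + 0% district = 4.25% → $0.965175
Tax on everything else: unrounded sum = $4.985675 → $4.99

$4.99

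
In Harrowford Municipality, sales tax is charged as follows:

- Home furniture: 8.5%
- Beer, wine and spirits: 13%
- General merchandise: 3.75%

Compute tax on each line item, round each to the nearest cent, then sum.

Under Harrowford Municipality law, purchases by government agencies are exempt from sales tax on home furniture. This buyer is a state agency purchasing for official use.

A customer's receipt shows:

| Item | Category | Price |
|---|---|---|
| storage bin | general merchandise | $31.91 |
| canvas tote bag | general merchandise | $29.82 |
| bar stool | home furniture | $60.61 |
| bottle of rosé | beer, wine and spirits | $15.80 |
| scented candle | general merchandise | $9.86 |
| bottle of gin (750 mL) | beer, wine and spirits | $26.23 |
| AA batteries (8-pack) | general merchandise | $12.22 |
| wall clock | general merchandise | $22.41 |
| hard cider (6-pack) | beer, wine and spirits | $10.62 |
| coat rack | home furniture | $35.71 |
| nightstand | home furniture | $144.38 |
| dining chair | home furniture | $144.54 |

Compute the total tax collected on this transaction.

$10.83

Storage bin $31.91: general merchandise → 3.75% → $1.20
Canvas tote bag $29.82: general merchandise → 3.75% → $1.12
Bar stool $60.61: home furniture, buyer-exempt → 0% → $0.00
Bottle of rosé $15.80: beer, wine and spirits → 13% → $2.05
Scented candle $9.86: general merchandise → 3.75% → $0.37
Bottle of gin (750 mL) $26.23: beer, wine and spirits → 13% → $3.41
AA batteries (8-pack) $12.22: general merchandise → 3.75% → $0.46
Wall clock $22.41: general merchandise → 3.75% → $0.84
Hard cider (6-pack) $10.62: beer, wine and spirits → 13% → $1.38
Coat rack $35.71: home furniture, buyer-exempt → 0% → $0.00
Nightstand $144.38: home furniture, buyer-exempt → 0% → $0.00
Dining chair $144.54: home furniture, buyer-exempt → 0% → $0.00
Total tax = $1.20 + $1.12 + $2.05 + $0.37 + $3.41 + $0.46 + $0.84 + $1.38 = $10.83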